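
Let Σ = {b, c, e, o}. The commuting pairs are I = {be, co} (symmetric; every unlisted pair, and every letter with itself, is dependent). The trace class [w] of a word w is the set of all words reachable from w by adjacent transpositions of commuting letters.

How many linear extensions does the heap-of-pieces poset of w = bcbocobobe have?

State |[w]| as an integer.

piece 0:b — minimal
piece 1:c rests on {0:b}
piece 2:b rests on {1:c}
piece 3:o rests on {2:b}
piece 4:c rests on {2:b}
piece 5:o rests on {3:o}
piece 6:b rests on {4:c, 5:o}
piece 7:o rests on {6:b}
piece 8:b rests on {7:o}
piece 9:e rests on {7:o}
minimal pieces: {0:b}
ways to finish when only these pieces remain (= sum over removing one remaining piece with nothing left below it):
  1 left: {8}→1  {9}→1
  2 left: {8,9}→2
  3 left: {7,8,9}→2
  4 left: {6,7,8,9}→2
  5 left: {4,6,7,8,9}→2  {5,6,7,8,9}→2
  6 left: {3,5,6,7,8,9}→2  {4,5,6,7,8,9}→4
  7 left: {3,4,5,6,7,8,9}→6
  8 left: {2,3,4,5,6,7,8,9}→6
  placing 0:b first → 6 extensions

6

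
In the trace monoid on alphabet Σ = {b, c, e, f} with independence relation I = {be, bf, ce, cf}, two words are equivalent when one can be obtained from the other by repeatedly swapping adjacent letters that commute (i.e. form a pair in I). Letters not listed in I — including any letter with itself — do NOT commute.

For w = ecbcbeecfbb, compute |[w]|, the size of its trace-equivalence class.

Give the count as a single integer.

0(e) covers ∅
1(c) covers ∅
2(b) covers 1:c
3(c) covers 2:b
4(b) covers 3:c
5(e) covers 0:e
6(e) covers 5:e
7(c) covers 4:b
8(f) covers 6:e
9(b) covers 7:c
10(b) covers 9:b
floor of heap: 0:e, 1:c
completions by unplaced set U, small U first (add the entries for U minus each lowest piece of U):
  |U|=1: {8}:1  {10}:1
  |U|=2: {6,8}:1  {8,10}:2  {9,10}:1
  |U|=3: {5,6,8}:1  {6,8,10}:3  {7,9,10}:1  {8,9,10}:3
  |U|=4: {0,5,6,8}:1  {4,7,9,10}:1  {5,6,8,10}:4  {6,8,9,10}:6  {7,8,9,10}:4
  |U|=5: {0,5,6,8,10}:5  {3,4,7,9,10}:1  {4,7,8,9,10}:5  {5,6,8,9,10}:10  {6,7,8,9,10}:10
  |U|=6: {0,5,6,8,9,10}:15  {2,3,4,7,9,10}:1  {3,4,7,8,9,10}:6  {4,6,7,8,9,10}:15  {5,6,7,8,9,10}:20
  |U|=7: {0,5,6,7,8,9,10}:35  {1,2,3,4,7,9,10}:1  {2,3,4,7,8,9,10}:7  {3,4,6,7,8,9,10}:21  {4,5,6,7,8,9,10}:35
  |U|=8: {0,4,5,6,7,8,9,10}:70  {1,2,3,4,7,8,9,10}:8  {2,3,4,6,7,8,9,10}:28  {3,4,5,6,7,8,9,10}:56
  |U|=9: {0,3,4,5,6,7,8,9,10}:126  {1,2,3,4,6,7,8,9,10}:36  {2,3,4,5,6,7,8,9,10}:84
  start at 0(e): 120
  start at 1(c): 210
sum over floor = 330

330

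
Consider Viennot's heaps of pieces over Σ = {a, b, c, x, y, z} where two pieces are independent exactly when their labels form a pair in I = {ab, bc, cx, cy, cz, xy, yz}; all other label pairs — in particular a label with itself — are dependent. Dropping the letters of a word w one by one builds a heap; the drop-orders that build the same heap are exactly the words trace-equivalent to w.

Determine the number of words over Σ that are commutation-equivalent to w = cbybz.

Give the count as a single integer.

5

#0=c has no predecessor
#1=b has no predecessor
#2=y depends on [1:b]
#3=b depends on [2:y]
#4=z depends on [3:b]
sources: [0:c, 1:b]
N(rest) = Σ N(rest − s) over sources s of rest; N(one piece) = 1:
  size 1 → [0]=1  [4]=1
  size 2 → [0,4]=2  [3,4]=1
  size 3 → [0,3,4]=3  [2,3,4]=1
  first=0(c) contributes 1
  first=1(b) contributes 4
|[w]| = 5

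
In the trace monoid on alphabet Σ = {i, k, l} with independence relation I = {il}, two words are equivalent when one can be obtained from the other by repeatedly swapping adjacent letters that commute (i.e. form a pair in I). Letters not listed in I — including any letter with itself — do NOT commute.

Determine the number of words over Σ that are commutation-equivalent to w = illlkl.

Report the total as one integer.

drop 0:i onto floor
drop 1:l onto floor
drop 2:l onto {1:l}
drop 3:l onto {2:l}
drop 4:k onto {0:i, 3:l}
drop 5:l onto {4:k}
ground layer = {0:i, 1:l}
drop-orders for the pieces not yet dropped (sum over which currently-grounded one goes next):
  1 to go: {5} 1
  2 to go: {4,5} 1
  3 to go: {0,4,5} 1  {3,4,5} 1
  4 to go: {0,3,4,5} 2  {2,3,4,5} 1
  if 0:i drops first: 1 orders
  if 1:l drops first: 3 orders
heap linearizations: 4

4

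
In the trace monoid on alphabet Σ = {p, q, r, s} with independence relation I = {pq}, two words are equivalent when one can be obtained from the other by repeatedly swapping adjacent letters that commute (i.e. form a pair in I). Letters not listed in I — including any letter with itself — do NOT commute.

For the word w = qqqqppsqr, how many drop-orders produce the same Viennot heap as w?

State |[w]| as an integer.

15

drop 0:q onto floor
drop 1:q onto {0:q}
drop 2:q onto {1:q}
drop 3:q onto {2:q}
drop 4:p onto floor
drop 5:p onto {4:p}
drop 6:s onto {3:q, 5:p}
drop 7:q onto {6:s}
drop 8:r onto {7:q}
ground layer = {0:q, 4:p}
drop-orders for the pieces not yet dropped (sum over which currently-grounded one goes next):
  1 to go: {8} 1
  2 to go: {7,8} 1
  3 to go: {6,7,8} 1
  4 to go: {3,6,7,8} 1  {5,6,7,8} 1
  5 to go: {2,3,6,7,8} 1  {3,5,6,7,8} 2  {4,5,6,7,8} 1
  6 to go: {1,2,3,6,7,8} 1  {2,3,5,6,7,8} 3  {3,4,5,6,7,8} 3
  7 to go: {0,1,2,3,6,7,8} 1  {1,2,3,5,6,7,8} 4  {2,3,4,5,6,7,8} 6
  if 0:q drops first: 10 orders
  if 4:p drops first: 5 orders
heap linearizations: 15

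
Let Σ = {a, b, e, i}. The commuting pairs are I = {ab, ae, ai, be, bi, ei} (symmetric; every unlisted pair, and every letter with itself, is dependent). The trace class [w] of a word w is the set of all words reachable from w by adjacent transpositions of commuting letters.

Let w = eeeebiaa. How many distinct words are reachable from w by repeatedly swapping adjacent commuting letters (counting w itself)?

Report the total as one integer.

840

#0=e has no predecessor
#1=e depends on [0:e]
#2=e depends on [1:e]
#3=e depends on [2:e]
#4=b has no predecessor
#5=i has no predecessor
#6=a has no predecessor
#7=a depends on [6:a]
sources: [0:e, 4:b, 5:i, 6:a]
N(rest) = Σ N(rest − s) over sources s of rest; N(one piece) = 1:
  size 1 → [3]=1  [4]=1  [5]=1  [7]=1
  size 2 → [2,3]=1  [3,4]=2  [3,5]=2  [3,7]=2  [4,5]=2  [4,7]=2  [5,7]=2  [6,7]=1
  size 3 → [1,2,3]=1  [2,3,4]=3  [2,3,5]=3  [2,3,7]=3  [3,4,5]=6  [3,4,7]=6  [3,5,7]=6  [3,6,7]=3  [4,5,7]=6  [4,6,7]=3  [5,6,7]=3
  size 4 → [0,1,2,3]=1  [1,2,3,4]=4  [1,2,3,5]=4  [1,2,3,7]=4  [2,3,4,5]=12  [2,3,4,7]=12  [2,3,5,7]=12  [2,3,6,7]=6  [3,4,5,7]=24  [3,4,6,7]=12  [3,5,6,7]=12  [4,5,6,7]=12
  size 5 → [0,1,2,3,4]=5  [0,1,2,3,5]=5  [0,1,2,3,7]=5  [1,2,3,4,5]=20  [1,2,3,4,7]=20  [1,2,3,5,7]=20  [1,2,3,6,7]=10  [2,3,4,5,7]=60  [2,3,4,6,7]=30  [2,3,5,6,7]=30  [3,4,5,6,7]=60
  size 6 → [0,1,2,3,4,5]=30  [0,1,2,3,4,7]=30  [0,1,2,3,5,7]=30  [0,1,2,3,6,7]=15  [1,2,3,4,5,7]=120  [1,2,3,4,6,7]=60  [1,2,3,5,6,7]=60  [2,3,4,5,6,7]=180
  first=0(e) contributes 420
  first=4(b) contributes 105
  first=5(i) contributes 105
  first=6(a) contributes 210
|[w]| = 840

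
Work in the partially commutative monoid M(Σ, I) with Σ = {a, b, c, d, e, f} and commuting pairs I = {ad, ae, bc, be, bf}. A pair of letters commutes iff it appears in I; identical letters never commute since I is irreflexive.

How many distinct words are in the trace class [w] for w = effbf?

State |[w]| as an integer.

#0=e has no predecessor
#1=f depends on [0:e]
#2=f depends on [1:f]
#3=b has no predecessor
#4=f depends on [2:f]
sources: [0:e, 3:b]
N(rest) = Σ N(rest − s) over sources s of rest; N(one piece) = 1:
  size 1 → [3]=1  [4]=1
  size 2 → [2,4]=1  [3,4]=2
  size 3 → [1,2,4]=1  [2,3,4]=3
  first=0(e) contributes 4
  first=3(b) contributes 1
|[w]| = 5

5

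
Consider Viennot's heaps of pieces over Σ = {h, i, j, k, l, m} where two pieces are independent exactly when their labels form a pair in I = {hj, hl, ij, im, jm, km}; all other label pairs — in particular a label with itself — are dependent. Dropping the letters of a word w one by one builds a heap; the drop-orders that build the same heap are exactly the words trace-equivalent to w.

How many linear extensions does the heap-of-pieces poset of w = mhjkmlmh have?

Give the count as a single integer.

0(m) covers ∅
1(h) covers 0:m
2(j) covers ∅
3(k) covers 1:h, 2:j
4(m) covers 1:h
5(l) covers 3:k, 4:m
6(m) covers 5:l
7(h) covers 6:m
floor of heap: 0:m, 2:j
completions by unplaced set U, small U first (add the entries for U minus each lowest piece of U):
  |U|=1: {7}:1
  |U|=2: {6,7}:1
  |U|=3: {5,6,7}:1
  |U|=4: {3,5,6,7}:1  {4,5,6,7}:1
  |U|=5: {2,3,5,6,7}:1  {3,4,5,6,7}:2
  |U|=6: {1,3,4,5,6,7}:2  {2,3,4,5,6,7}:3
  start at 0(m): 5
  start at 2(j): 2
sum over floor = 7

7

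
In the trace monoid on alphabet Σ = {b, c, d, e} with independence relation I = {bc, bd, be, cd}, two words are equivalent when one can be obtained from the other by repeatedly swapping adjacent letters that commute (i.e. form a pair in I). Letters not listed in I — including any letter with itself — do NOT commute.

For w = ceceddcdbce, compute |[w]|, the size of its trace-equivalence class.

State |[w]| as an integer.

110

piece 0:c — minimal
piece 1:e rests on {0:c}
piece 2:c rests on {1:e}
piece 3:e rests on {2:c}
piece 4:d rests on {3:e}
piece 5:d rests on {4:d}
piece 6:c rests on {3:e}
piece 7:d rests on {5:d}
piece 8:b — minimal
piece 9:c rests on {6:c}
piece 10:e rests on {7:d, 9:c}
minimal pieces: {0:c, 8:b}
ways to finish when only these pieces remain (= sum over removing one remaining piece with nothing left below it):
  1 left: {8}→1  {10}→1
  2 left: {7,10}→1  {8,10}→2  {9,10}→1
  3 left: {5,7,10}→1  {6,9,10}→1  {7,8,10}→3  {7,9,10}→2  {8,9,10}→3
  4 left: {4,5,7,10}→1  {5,7,8,10}→4  {5,7,9,10}→3  {6,7,9,10}→3  {6,8,9,10}→4  {7,8,9,10}→8
  5 left: {4,5,7,8,10}→5  {4,5,7,9,10}→4  {5,6,7,9,10}→6  {5,7,8,9,10}→15  {6,7,8,9,10}→15
  6 left: {4,5,6,7,9,10}→10  {4,5,7,8,9,10}→24  {5,6,7,8,9,10}→36
  7 left: {3,4,5,6,7,9,10}→10  {4,5,6,7,8,9,10}→70
  8 left: {2,3,4,5,6,7,9,10}→10  {3,4,5,6,7,8,9,10}→80
  9 left: {1,2,3,4,5,6,7,9,10}→10  {2,3,4,5,6,7,8,9,10}→90
  placing 0:c first → 100 extensions
  placing 8:b first → 10 extensions
total linear extensions = 110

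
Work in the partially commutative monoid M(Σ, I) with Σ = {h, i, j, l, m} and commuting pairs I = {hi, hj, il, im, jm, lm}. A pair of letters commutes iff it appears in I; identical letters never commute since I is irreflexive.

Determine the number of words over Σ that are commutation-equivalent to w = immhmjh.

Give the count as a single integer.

21

#0=i has no predecessor
#1=m has no predecessor
#2=m depends on [1:m]
#3=h depends on [2:m]
#4=m depends on [3:h]
#5=j depends on [0:i]
#6=h depends on [4:m]
sources: [0:i, 1:m]
N(rest) = Σ N(rest − s) over sources s of rest; N(one piece) = 1:
  size 1 → [5]=1  [6]=1
  size 2 → [0,5]=1  [4,6]=1  [5,6]=2
  size 3 → [0,5,6]=3  [3,4,6]=1  [4,5,6]=3
  size 4 → [0,4,5,6]=6  [2,3,4,6]=1  [3,4,5,6]=4
  size 5 → [0,3,4,5,6]=10  [1,2,3,4,6]=1  [2,3,4,5,6]=5
  first=0(i) contributes 6
  first=1(m) contributes 15
|[w]| = 21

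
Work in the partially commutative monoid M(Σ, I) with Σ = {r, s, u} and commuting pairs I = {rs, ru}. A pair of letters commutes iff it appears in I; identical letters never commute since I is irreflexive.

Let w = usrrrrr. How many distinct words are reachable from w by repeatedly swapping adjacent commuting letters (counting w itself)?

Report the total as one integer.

21

0(u) covers ∅
1(s) covers 0:u
2(r) covers ∅
3(r) covers 2:r
4(r) covers 3:r
5(r) covers 4:r
6(r) covers 5:r
floor of heap: 0:u, 2:r
completions by unplaced set U, small U first (add the entries for U minus each lowest piece of U):
  |U|=1: {1}:1  {6}:1
  |U|=2: {0,1}:1  {1,6}:2  {5,6}:1
  |U|=3: {0,1,6}:3  {1,5,6}:3  {4,5,6}:1
  |U|=4: {0,1,5,6}:6  {1,4,5,6}:4  {3,4,5,6}:1
  |U|=5: {0,1,4,5,6}:10  {1,3,4,5,6}:5  {2,3,4,5,6}:1
  start at 0(u): 6
  start at 2(r): 15
sum over floor = 21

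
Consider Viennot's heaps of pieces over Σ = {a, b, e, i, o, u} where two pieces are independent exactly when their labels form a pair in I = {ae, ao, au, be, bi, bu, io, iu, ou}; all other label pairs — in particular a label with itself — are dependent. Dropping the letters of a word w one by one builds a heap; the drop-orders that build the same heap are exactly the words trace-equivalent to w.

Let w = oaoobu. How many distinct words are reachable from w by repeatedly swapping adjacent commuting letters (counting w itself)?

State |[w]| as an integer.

24

#0=o has no predecessor
#1=a has no predecessor
#2=o depends on [0:o]
#3=o depends on [2:o]
#4=b depends on [1:a, 3:o]
#5=u has no predecessor
sources: [0:o, 1:a, 5:u]
N(rest) = Σ N(rest − s) over sources s of rest; N(one piece) = 1:
  size 1 → [4]=1  [5]=1
  size 2 → [1,4]=1  [3,4]=1  [4,5]=2
  size 3 → [1,3,4]=2  [1,4,5]=3  [2,3,4]=1  [3,4,5]=3
  size 4 → [0,2,3,4]=1  [1,2,3,4]=3  [1,3,4,5]=8  [2,3,4,5]=4
  first=0(o) contributes 15
  first=1(a) contributes 5
  first=5(u) contributes 4
|[w]| = 24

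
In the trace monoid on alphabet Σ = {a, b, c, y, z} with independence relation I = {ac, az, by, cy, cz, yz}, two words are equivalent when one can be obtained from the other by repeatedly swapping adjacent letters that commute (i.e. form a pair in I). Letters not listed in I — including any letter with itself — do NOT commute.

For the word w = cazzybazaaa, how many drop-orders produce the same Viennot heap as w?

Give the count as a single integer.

piece 0:c — minimal
piece 1:a — minimal
piece 2:z — minimal
piece 3:z rests on {2:z}
piece 4:y rests on {1:a}
piece 5:b rests on {0:c, 1:a, 3:z}
piece 6:a rests on {4:y, 5:b}
piece 7:z rests on {5:b}
piece 8:a rests on {6:a}
piece 9:a rests on {8:a}
piece 10:a rests on {9:a}
minimal pieces: {0:c, 1:a, 2:z}
ways to finish when only these pieces remain (= sum over removing one remaining piece with nothing left below it):
  1 left: {7}→1  {10}→1
  2 left: {7,10}→2  {9,10}→1
  3 left: {7,9,10}→3  {8,9,10}→1
  4 left: {6,8,9,10}→1  {7,8,9,10}→4
  5 left: {4,6,8,9,10}→1  {6,7,8,9,10}→5
  6 left: {4,6,7,8,9,10}→6  {5,6,7,8,9,10}→5
  7 left: {0,5,6,7,8,9,10}→5  {3,5,6,7,8,9,10}→5  {4,5,6,7,8,9,10}→11
  8 left: {0,3,5,6,7,8,9,10}→10  {0,4,5,6,7,8,9,10}→16  {1,4,5,6,7,8,9,10}→11  {2,3,5,6,7,8,9,10}→5  {3,4,5,6,7,8,9,10}→16
  9 left: {0,1,4,5,6,7,8,9,10}→27  {0,2,3,5,6,7,8,9,10}→15  {0,3,4,5,6,7,8,9,10}→42  {1,3,4,5,6,7,8,9,10}→27  {2,3,4,5,6,7,8,9,10}→21
  placing 0:c first → 48 extensions
  placing 1:a first → 78 extensions
  placing 2:z first → 96 extensions
total linear extensions = 222

222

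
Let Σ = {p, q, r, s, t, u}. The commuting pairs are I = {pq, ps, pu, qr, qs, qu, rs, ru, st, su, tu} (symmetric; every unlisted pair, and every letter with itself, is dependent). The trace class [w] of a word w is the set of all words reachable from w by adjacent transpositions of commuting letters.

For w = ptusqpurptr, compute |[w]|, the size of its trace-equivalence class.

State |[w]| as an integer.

#0=p has no predecessor
#1=t depends on [0:p]
#2=u has no predecessor
#3=s has no predecessor
#4=q depends on [1:t]
#5=p depends on [1:t]
#6=u depends on [2:u]
#7=r depends on [5:p]
#8=p depends on [7:r]
#9=t depends on [4:q, 8:p]
#10=r depends on [9:t]
sources: [0:p, 2:u, 3:s]
N(rest) = Σ N(rest − s) over sources s of rest; N(one piece) = 1:
  size 1 → [3]=1  [6]=1  [10]=1
  size 2 → [2,6]=1  [3,6]=2  [3,10]=2  [6,10]=2  [9,10]=1
  size 3 → [2,3,6]=3  [2,6,10]=3  [3,6,10]=6  [3,9,10]=3  [4,9,10]=1  [6,9,10]=3  [8,9,10]=1
  size 4 → [2,3,6,10]=12  [2,6,9,10]=6  [3,4,9,10]=4  [3,6,9,10]=12  [3,8,9,10]=4  [4,6,9,10]=4  [4,8,9,10]=2  [6,8,9,10]=4  [7,8,9,10]=1
  size 5 → [2,3,6,9,10]=30  [2,4,6,9,10]=10  [2,6,8,9,10]=10  [3,4,6,9,10]=20  [3,4,8,9,10]=10  [3,6,8,9,10]=20  [3,7,8,9,10]=5  [4,6,8,9,10]=10  [4,7,8,9,10]=3  [5,7,8,9,10]=1  [6,7,8,9,10]=5
  size 6 → [2,3,4,6,9,10]=60  [2,3,6,8,9,10]=60  [2,4,6,8,9,10]=30  [2,6,7,8,9,10]=15  [3,4,6,8,9,10]=60  [3,4,7,8,9,10]=18  [3,5,7,8,9,10]=6  [3,6,7,8,9,10]=30  [4,5,7,8,9,10]=4  [4,6,7,8,9,10]=18  [5,6,7,8,9,10]=6
  size 7 → [1,4,5,7,8,9,10]=4  [2,3,4,6,8,9,10]=210  [2,3,6,7,8,9,10]=105  [2,4,6,7,8,9,10]=63  [2,5,6,7,8,9,10]=21  [3,4,5,7,8,9,10]=28  [3,4,6,7,8,9,10]=126  [3,5,6,7,8,9,10]=42  [4,5,6,7,8,9,10]=28
  size 8 → [0,1,4,5,7,8,9,10]=4  [1,3,4,5,7,8,9,10]=32  [1,4,5,6,7,8,9,10]=32  [2,3,4,6,7,8,9,10]=504  [2,3,5,6,7,8,9,10]=168  [2,4,5,6,7,8,9,10]=112  [3,4,5,6,7,8,9,10]=224
  size 9 → [0,1,3,4,5,7,8,9,10]=36  [0,1,4,5,6,7,8,9,10]=36  [1,2,4,5,6,7,8,9,10]=144  [1,3,4,5,6,7,8,9,10]=288  [2,3,4,5,6,7,8,9,10]=1008
  first=0(p) contributes 1440
  first=2(u) contributes 360
  first=3(s) contributes 180
|[w]| = 1980

1980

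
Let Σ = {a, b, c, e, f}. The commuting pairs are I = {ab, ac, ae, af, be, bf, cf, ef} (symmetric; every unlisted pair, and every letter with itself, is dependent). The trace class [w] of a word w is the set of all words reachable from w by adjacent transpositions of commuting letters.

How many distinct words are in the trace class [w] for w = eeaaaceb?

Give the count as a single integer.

piece 0:e — minimal
piece 1:e rests on {0:e}
piece 2:a — minimal
piece 3:a rests on {2:a}
piece 4:a rests on {3:a}
piece 5:c rests on {1:e}
piece 6:e rests on {5:c}
piece 7:b rests on {5:c}
minimal pieces: {0:e, 2:a}
ways to finish when only these pieces remain (= sum over removing one remaining piece with nothing left below it):
  1 left: {4}→1  {6}→1  {7}→1
  2 left: {3,4}→1  {4,6}→2  {4,7}→2  {6,7}→2
  3 left: {2,3,4}→1  {3,4,6}→3  {3,4,7}→3  {4,6,7}→6  {5,6,7}→2
  4 left: {1,5,6,7}→2  {2,3,4,6}→4  {2,3,4,7}→4  {3,4,6,7}→12  {4,5,6,7}→8
  5 left: {0,1,5,6,7}→2  {1,4,5,6,7}→10  {2,3,4,6,7}→20  {3,4,5,6,7}→20
  6 left: {0,1,4,5,6,7}→12  {1,3,4,5,6,7}→30  {2,3,4,5,6,7}→40
  placing 0:e first → 70 extensions
  placing 2:a first → 42 extensions
total linear extensions = 112

112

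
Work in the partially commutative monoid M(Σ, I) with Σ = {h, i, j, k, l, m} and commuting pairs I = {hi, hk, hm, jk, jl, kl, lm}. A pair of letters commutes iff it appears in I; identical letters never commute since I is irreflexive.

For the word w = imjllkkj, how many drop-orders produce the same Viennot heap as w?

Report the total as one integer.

126

#0=i has no predecessor
#1=m depends on [0:i]
#2=j depends on [1:m]
#3=l depends on [0:i]
#4=l depends on [3:l]
#5=k depends on [1:m]
#6=k depends on [5:k]
#7=j depends on [2:j]
sources: [0:i]
N(rest) = Σ N(rest − s) over sources s of rest; N(one piece) = 1:
  size 1 → [4]=1  [6]=1  [7]=1
  size 2 → [2,7]=1  [3,4]=1  [4,6]=2  [4,7]=2  [5,6]=1  [6,7]=2
  size 3 → [2,4,7]=3  [2,6,7]=3  [3,4,6]=3  [3,4,7]=3  [4,5,6]=3  [4,6,7]=6  [5,6,7]=3
  size 4 → [2,3,4,7]=6  [2,4,6,7]=12  [2,5,6,7]=6  [3,4,5,6]=6  [3,4,6,7]=12  [4,5,6,7]=12
  size 5 → [1,2,5,6,7]=6  [2,3,4,6,7]=30  [2,4,5,6,7]=30  [3,4,5,6,7]=30
  size 6 → [1,2,4,5,6,7]=36  [2,3,4,5,6,7]=90
  first=0(i) contributes 126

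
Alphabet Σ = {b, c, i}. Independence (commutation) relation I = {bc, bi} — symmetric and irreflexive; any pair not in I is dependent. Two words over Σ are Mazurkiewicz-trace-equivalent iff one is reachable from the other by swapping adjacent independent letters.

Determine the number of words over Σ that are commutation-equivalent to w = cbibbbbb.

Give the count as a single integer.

#0=c has no predecessor
#1=b has no predecessor
#2=i depends on [0:c]
#3=b depends on [1:b]
#4=b depends on [3:b]
#5=b depends on [4:b]
#6=b depends on [5:b]
#7=b depends on [6:b]
sources: [0:c, 1:b]
N(rest) = Σ N(rest − s) over sources s of rest; N(one piece) = 1:
  size 1 → [2]=1  [7]=1
  size 2 → [0,2]=1  [2,7]=2  [6,7]=1
  size 3 → [0,2,7]=3  [2,6,7]=3  [5,6,7]=1
  size 4 → [0,2,6,7]=6  [2,5,6,7]=4  [4,5,6,7]=1
  size 5 → [0,2,5,6,7]=10  [2,4,5,6,7]=5  [3,4,5,6,7]=1
  size 6 → [0,2,4,5,6,7]=15  [1,3,4,5,6,7]=1  [2,3,4,5,6,7]=6
  first=0(c) contributes 7
  first=1(b) contributes 21
|[w]| = 28

28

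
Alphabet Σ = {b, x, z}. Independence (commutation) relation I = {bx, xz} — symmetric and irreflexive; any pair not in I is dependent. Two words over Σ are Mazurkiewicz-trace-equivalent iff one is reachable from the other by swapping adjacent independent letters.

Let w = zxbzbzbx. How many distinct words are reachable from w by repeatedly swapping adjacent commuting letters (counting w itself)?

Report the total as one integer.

28

drop 0:z onto floor
drop 1:x onto floor
drop 2:b onto {0:z}
drop 3:z onto {2:b}
drop 4:b onto {3:z}
drop 5:z onto {4:b}
drop 6:b onto {5:z}
drop 7:x onto {1:x}
ground layer = {0:z, 1:x}
drop-orders for the pieces not yet dropped (sum over which currently-grounded one goes next):
  1 to go: {6} 1  {7} 1
  2 to go: {1,7} 1  {5,6} 1  {6,7} 2
  3 to go: {1,6,7} 3  {4,5,6} 1  {5,6,7} 3
  4 to go: {1,5,6,7} 6  {3,4,5,6} 1  {4,5,6,7} 4
  5 to go: {1,4,5,6,7} 10  {2,3,4,5,6} 1  {3,4,5,6,7} 5
  6 to go: {0,2,3,4,5,6} 1  {1,3,4,5,6,7} 15  {2,3,4,5,6,7} 6
  if 0:z drops first: 21 orders
  if 1:x drops first: 7 orders
heap linearizations: 28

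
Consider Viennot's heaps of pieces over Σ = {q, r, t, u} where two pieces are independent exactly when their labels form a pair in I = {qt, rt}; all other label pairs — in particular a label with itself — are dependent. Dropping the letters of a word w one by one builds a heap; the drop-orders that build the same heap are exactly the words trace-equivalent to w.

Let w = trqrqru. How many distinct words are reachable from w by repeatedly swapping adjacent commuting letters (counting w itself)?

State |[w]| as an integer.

drop 0:t onto floor
drop 1:r onto floor
drop 2:q onto {1:r}
drop 3:r onto {2:q}
drop 4:q onto {3:r}
drop 5:r onto {4:q}
drop 6:u onto {0:t, 5:r}
ground layer = {0:t, 1:r}
drop-orders for the pieces not yet dropped (sum over which currently-grounded one goes next):
  1 to go: {6} 1
  2 to go: {0,6} 1  {5,6} 1
  3 to go: {0,5,6} 2  {4,5,6} 1
  4 to go: {0,4,5,6} 3  {3,4,5,6} 1
  5 to go: {0,3,4,5,6} 4  {2,3,4,5,6} 1
  if 0:t drops first: 1 orders
  if 1:r drops first: 5 orders
heap linearizations: 6

6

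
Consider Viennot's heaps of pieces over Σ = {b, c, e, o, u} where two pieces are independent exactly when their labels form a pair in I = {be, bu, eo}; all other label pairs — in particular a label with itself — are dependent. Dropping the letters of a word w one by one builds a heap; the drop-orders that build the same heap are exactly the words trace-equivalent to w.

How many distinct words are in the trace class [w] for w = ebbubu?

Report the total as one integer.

20

drop 0:e onto floor
drop 1:b onto floor
drop 2:b onto {1:b}
drop 3:u onto {0:e}
drop 4:b onto {2:b}
drop 5:u onto {3:u}
ground layer = {0:e, 1:b}
drop-orders for the pieces not yet dropped (sum over which currently-grounded one goes next):
  1 to go: {4} 1  {5} 1
  2 to go: {2,4} 1  {3,5} 1  {4,5} 2
  3 to go: {0,3,5} 1  {1,2,4} 1  {2,4,5} 3  {3,4,5} 3
  4 to go: {0,3,4,5} 4  {1,2,4,5} 4  {2,3,4,5} 6
  if 0:e drops first: 10 orders
  if 1:b drops first: 10 orders
heap linearizations: 20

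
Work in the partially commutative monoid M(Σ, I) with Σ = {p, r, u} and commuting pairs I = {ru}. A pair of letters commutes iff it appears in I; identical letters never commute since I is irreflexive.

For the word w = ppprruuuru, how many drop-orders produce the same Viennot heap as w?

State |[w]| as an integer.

35

#0=p has no predecessor
#1=p depends on [0:p]
#2=p depends on [1:p]
#3=r depends on [2:p]
#4=r depends on [3:r]
#5=u depends on [2:p]
#6=u depends on [5:u]
#7=u depends on [6:u]
#8=r depends on [4:r]
#9=u depends on [7:u]
sources: [0:p]
N(rest) = Σ N(rest − s) over sources s of rest; N(one piece) = 1:
  size 1 → [8]=1  [9]=1
  size 2 → [4,8]=1  [7,9]=1  [8,9]=2
  size 3 → [3,4,8]=1  [4,8,9]=3  [6,7,9]=1  [7,8,9]=3
  size 4 → [3,4,8,9]=4  [4,7,8,9]=6  [5,6,7,9]=1  [6,7,8,9]=4
  size 5 → [3,4,7,8,9]=10  [4,6,7,8,9]=10  [5,6,7,8,9]=5
  size 6 → [3,4,6,7,8,9]=20  [4,5,6,7,8,9]=15
  size 7 → [3,4,5,6,7,8,9]=35
  size 8 → [2,3,4,5,6,7,8,9]=35
  first=0(p) contributes 35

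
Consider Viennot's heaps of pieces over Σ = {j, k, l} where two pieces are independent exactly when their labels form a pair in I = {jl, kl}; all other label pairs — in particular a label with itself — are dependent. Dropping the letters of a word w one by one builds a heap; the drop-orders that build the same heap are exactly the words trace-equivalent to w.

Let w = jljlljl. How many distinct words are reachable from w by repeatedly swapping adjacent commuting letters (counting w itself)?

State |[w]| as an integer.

piece 0:j — minimal
piece 1:l — minimal
piece 2:j rests on {0:j}
piece 3:l rests on {1:l}
piece 4:l rests on {3:l}
piece 5:j rests on {2:j}
piece 6:l rests on {4:l}
minimal pieces: {0:j, 1:l}
ways to finish when only these pieces remain (= sum over removing one remaining piece with nothing left below it):
  1 left: {5}→1  {6}→1
  2 left: {2,5}→1  {4,6}→1  {5,6}→2
  3 left: {0,2,5}→1  {2,5,6}→3  {3,4,6}→1  {4,5,6}→3
  4 left: {0,2,5,6}→4  {1,3,4,6}→1  {2,4,5,6}→6  {3,4,5,6}→4
  5 left: {0,2,4,5,6}→10  {1,3,4,5,6}→5  {2,3,4,5,6}→10
  placing 0:j first → 15 extensions
  placing 1:l first → 20 extensions
total linear extensions = 35

35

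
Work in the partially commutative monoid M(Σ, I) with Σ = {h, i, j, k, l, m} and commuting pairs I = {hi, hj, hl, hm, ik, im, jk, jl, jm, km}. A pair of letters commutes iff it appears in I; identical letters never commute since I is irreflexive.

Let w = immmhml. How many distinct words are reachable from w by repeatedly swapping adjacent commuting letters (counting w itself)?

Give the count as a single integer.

35

0(i) covers ∅
1(m) covers ∅
2(m) covers 1:m
3(m) covers 2:m
4(h) covers ∅
5(m) covers 3:m
6(l) covers 0:i, 5:m
floor of heap: 0:i, 1:m, 4:h
completions by unplaced set U, small U first (add the entries for U minus each lowest piece of U):
  |U|=1: {4}:1  {6}:1
  |U|=2: {0,6}:1  {4,6}:2  {5,6}:1
  |U|=3: {0,4,6}:3  {0,5,6}:2  {3,5,6}:1  {4,5,6}:3
  |U|=4: {0,3,5,6}:3  {0,4,5,6}:8  {2,3,5,6}:1  {3,4,5,6}:4
  |U|=5: {0,2,3,5,6}:4  {0,3,4,5,6}:15  {1,2,3,5,6}:1  {2,3,4,5,6}:5
  start at 0(i): 6
  start at 1(m): 24
  start at 4(h): 5
sum over floor = 35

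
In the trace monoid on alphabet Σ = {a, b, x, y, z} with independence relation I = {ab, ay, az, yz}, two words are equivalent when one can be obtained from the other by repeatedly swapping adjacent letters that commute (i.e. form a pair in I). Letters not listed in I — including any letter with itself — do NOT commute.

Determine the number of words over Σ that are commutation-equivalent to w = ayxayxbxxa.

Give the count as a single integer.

4

#0=a has no predecessor
#1=y has no predecessor
#2=x depends on [0:a, 1:y]
#3=a depends on [2:x]
#4=y depends on [2:x]
#5=x depends on [3:a, 4:y]
#6=b depends on [5:x]
#7=x depends on [6:b]
#8=x depends on [7:x]
#9=a depends on [8:x]
sources: [0:a, 1:y]
N(rest) = Σ N(rest − s) over sources s of rest; N(one piece) = 1:
  size 1 → [9]=1
  size 2 → [8,9]=1
  size 3 → [7,8,9]=1
  size 4 → [6,7,8,9]=1
  size 5 → [5,6,7,8,9]=1
  size 6 → [3,5,6,7,8,9]=1  [4,5,6,7,8,9]=1
  size 7 → [3,4,5,6,7,8,9]=2
  size 8 → [2,3,4,5,6,7,8,9]=2
  first=0(a) contributes 2
  first=1(y) contributes 2
|[w]| = 4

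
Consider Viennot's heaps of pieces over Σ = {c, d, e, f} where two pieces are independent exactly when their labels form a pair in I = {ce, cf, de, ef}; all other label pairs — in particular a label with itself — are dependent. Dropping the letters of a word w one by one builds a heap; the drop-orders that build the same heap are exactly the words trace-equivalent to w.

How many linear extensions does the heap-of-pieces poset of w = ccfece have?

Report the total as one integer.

drop 0:c onto floor
drop 1:c onto {0:c}
drop 2:f onto floor
drop 3:e onto floor
drop 4:c onto {1:c}
drop 5:e onto {3:e}
ground layer = {0:c, 2:f, 3:e}
drop-orders for the pieces not yet dropped (sum over which currently-grounded one goes next):
  1 to go: {2} 1  {4} 1  {5} 1
  2 to go: {1,4} 1  {2,4} 2  {2,5} 2  {3,5} 1  {4,5} 2
  3 to go: {0,1,4} 1  {1,2,4} 3  {1,4,5} 3  {2,3,5} 3  {2,4,5} 6  {3,4,5} 3
  4 to go: {0,1,2,4} 4  {0,1,4,5} 4  {1,2,4,5} 12  {1,3,4,5} 6  {2,3,4,5} 12
  if 0:c drops first: 30 orders
  if 2:f drops first: 10 orders
  if 3:e drops first: 20 orders
heap linearizations: 60

60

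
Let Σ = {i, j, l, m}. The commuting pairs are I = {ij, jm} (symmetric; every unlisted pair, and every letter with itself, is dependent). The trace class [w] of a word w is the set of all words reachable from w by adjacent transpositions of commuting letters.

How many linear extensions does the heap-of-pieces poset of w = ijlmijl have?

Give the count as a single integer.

piece 0:i — minimal
piece 1:j — minimal
piece 2:l rests on {0:i, 1:j}
piece 3:m rests on {2:l}
piece 4:i rests on {3:m}
piece 5:j rests on {2:l}
piece 6:l rests on {4:i, 5:j}
minimal pieces: {0:i, 1:j}
ways to finish when only these pieces remain (= sum over removing one remaining piece with nothing left below it):
  1 left: {6}→1
  2 left: {4,6}→1  {5,6}→1
  3 left: {3,4,6}→1  {4,5,6}→2
  4 left: {3,4,5,6}→3
  5 left: {2,3,4,5,6}→3
  placing 0:i first → 3 extensions
  placing 1:j first → 3 extensions
total linear extensions = 6

6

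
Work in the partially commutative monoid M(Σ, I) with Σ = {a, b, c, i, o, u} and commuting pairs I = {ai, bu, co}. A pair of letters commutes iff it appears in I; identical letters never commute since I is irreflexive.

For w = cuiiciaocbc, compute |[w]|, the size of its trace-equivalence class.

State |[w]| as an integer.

0(c) covers ∅
1(u) covers 0:c
2(i) covers 1:u
3(i) covers 2:i
4(c) covers 3:i
5(i) covers 4:c
6(a) covers 4:c
7(o) covers 5:i, 6:a
8(c) covers 5:i, 6:a
9(b) covers 7:o, 8:c
10(c) covers 9:b
floor of heap: 0:c
completions by unplaced set U, small U first (add the entries for U minus each lowest piece of U):
  |U|=1: {10}:1
  |U|=2: {9,10}:1
  |U|=3: {7,9,10}:1  {8,9,10}:1
  |U|=4: {7,8,9,10}:2
  |U|=5: {5,7,8,9,10}:2  {6,7,8,9,10}:2
  |U|=6: {5,6,7,8,9,10}:4
  |U|=7: {4,5,6,7,8,9,10}:4
  |U|=8: {3,4,5,6,7,8,9,10}:4
  |U|=9: {2,3,4,5,6,7,8,9,10}:4
  start at 0(c): 4

4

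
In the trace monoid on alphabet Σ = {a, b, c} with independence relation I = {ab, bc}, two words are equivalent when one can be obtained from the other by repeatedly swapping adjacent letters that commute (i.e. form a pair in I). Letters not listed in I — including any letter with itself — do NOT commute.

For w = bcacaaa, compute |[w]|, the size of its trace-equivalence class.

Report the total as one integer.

piece 0:b — minimal
piece 1:c — minimal
piece 2:a rests on {1:c}
piece 3:c rests on {2:a}
piece 4:a rests on {3:c}
piece 5:a rests on {4:a}
piece 6:a rests on {5:a}
minimal pieces: {0:b, 1:c}
ways to finish when only these pieces remain (= sum over removing one remaining piece with nothing left below it):
  1 left: {0}→1  {6}→1
  2 left: {0,6}→2  {5,6}→1
  3 left: {0,5,6}→3  {4,5,6}→1
  4 left: {0,4,5,6}→4  {3,4,5,6}→1
  5 left: {0,3,4,5,6}→5  {2,3,4,5,6}→1
  placing 0:b first → 1 extensions
  placing 1:c first → 6 extensions
total linear extensions = 7

7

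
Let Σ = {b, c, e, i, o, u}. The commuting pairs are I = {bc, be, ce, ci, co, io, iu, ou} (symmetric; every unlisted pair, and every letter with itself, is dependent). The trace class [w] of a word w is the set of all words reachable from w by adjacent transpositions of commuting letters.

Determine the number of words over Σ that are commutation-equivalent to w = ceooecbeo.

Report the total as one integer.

#0=c has no predecessor
#1=e has no predecessor
#2=o depends on [1:e]
#3=o depends on [2:o]
#4=e depends on [3:o]
#5=c depends on [0:c]
#6=b depends on [3:o]
#7=e depends on [4:e]
#8=o depends on [6:b, 7:e]
sources: [0:c, 1:e]
N(rest) = Σ N(rest − s) over sources s of rest; N(one piece) = 1:
  size 1 → [5]=1  [8]=1
  size 2 → [0,5]=1  [5,8]=2  [6,8]=1  [7,8]=1
  size 3 → [0,5,8]=3  [4,7,8]=1  [5,6,8]=3  [5,7,8]=3  [6,7,8]=2
  size 4 → [0,5,6,8]=6  [0,5,7,8]=6  [4,5,7,8]=4  [4,6,7,8]=3  [5,6,7,8]=8
  size 5 → [0,4,5,7,8]=10  [0,5,6,7,8]=20  [3,4,6,7,8]=3  [4,5,6,7,8]=15
  size 6 → [0,4,5,6,7,8]=45  [2,3,4,6,7,8]=3  [3,4,5,6,7,8]=18
  size 7 → [0,3,4,5,6,7,8]=63  [1,2,3,4,6,7,8]=3  [2,3,4,5,6,7,8]=21
  first=0(c) contributes 24
  first=1(e) contributes 84
|[w]| = 108

108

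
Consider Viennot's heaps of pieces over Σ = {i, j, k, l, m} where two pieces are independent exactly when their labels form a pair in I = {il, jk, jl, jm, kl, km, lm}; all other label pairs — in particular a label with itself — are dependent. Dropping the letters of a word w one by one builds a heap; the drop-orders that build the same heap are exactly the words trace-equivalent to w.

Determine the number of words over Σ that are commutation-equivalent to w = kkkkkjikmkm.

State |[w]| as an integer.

36

0(k) covers ∅
1(k) covers 0:k
2(k) covers 1:k
3(k) covers 2:k
4(k) covers 3:k
5(j) covers ∅
6(i) covers 4:k, 5:j
7(k) covers 6:i
8(m) covers 6:i
9(k) covers 7:k
10(m) covers 8:m
floor of heap: 0:k, 5:j
completions by unplaced set U, small U first (add the entries for U minus each lowest piece of U):
  |U|=1: {9}:1  {10}:1
  |U|=2: {7,9}:1  {8,10}:1  {9,10}:2
  |U|=3: {7,9,10}:3  {8,9,10}:3
  |U|=4: {7,8,9,10}:6
  |U|=5: {6,7,8,9,10}:6
  |U|=6: {4,6,7,8,9,10}:6  {5,6,7,8,9,10}:6
  |U|=7: {3,4,6,7,8,9,10}:6  {4,5,6,7,8,9,10}:12
  |U|=8: {2,3,4,6,7,8,9,10}:6  {3,4,5,6,7,8,9,10}:18
  |U|=9: {1,2,3,4,6,7,8,9,10}:6  {2,3,4,5,6,7,8,9,10}:24
  start at 0(k): 30
  start at 5(j): 6
sum over floor = 36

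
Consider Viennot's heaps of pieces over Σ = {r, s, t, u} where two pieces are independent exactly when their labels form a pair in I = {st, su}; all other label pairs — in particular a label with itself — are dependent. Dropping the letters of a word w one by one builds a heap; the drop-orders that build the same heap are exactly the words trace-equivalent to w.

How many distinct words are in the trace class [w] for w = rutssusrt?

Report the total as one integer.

piece 0:r — minimal
piece 1:u rests on {0:r}
piece 2:t rests on {1:u}
piece 3:s rests on {0:r}
piece 4:s rests on {3:s}
piece 5:u rests on {2:t}
piece 6:s rests on {4:s}
piece 7:r rests on {5:u, 6:s}
piece 8:t rests on {7:r}
minimal pieces: {0:r}
ways to finish when only these pieces remain (= sum over removing one remaining piece with nothing left below it):
  1 left: {8}→1
  2 left: {7,8}→1
  3 left: {5,7,8}→1  {6,7,8}→1
  4 left: {2,5,7,8}→1  {4,6,7,8}→1  {5,6,7,8}→2
  5 left: {1,2,5,7,8}→1  {2,5,6,7,8}→3  {3,4,6,7,8}→1  {4,5,6,7,8}→3
  6 left: {1,2,5,6,7,8}→4  {2,4,5,6,7,8}→6  {3,4,5,6,7,8}→4
  7 left: {1,2,4,5,6,7,8}→10  {2,3,4,5,6,7,8}→10
  placing 0:r first → 20 extensions

20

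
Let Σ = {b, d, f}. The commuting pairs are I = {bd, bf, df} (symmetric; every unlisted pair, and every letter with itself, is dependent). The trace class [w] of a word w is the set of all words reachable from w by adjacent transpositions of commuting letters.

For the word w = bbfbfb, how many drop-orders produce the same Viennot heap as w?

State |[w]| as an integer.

0(b) covers ∅
1(b) covers 0:b
2(f) covers ∅
3(b) covers 1:b
4(f) covers 2:f
5(b) covers 3:b
floor of heap: 0:b, 2:f
completions by unplaced set U, small U first (add the entries for U minus each lowest piece of U):
  |U|=1: {4}:1  {5}:1
  |U|=2: {2,4}:1  {3,5}:1  {4,5}:2
  |U|=3: {1,3,5}:1  {2,4,5}:3  {3,4,5}:3
  |U|=4: {0,1,3,5}:1  {1,3,4,5}:4  {2,3,4,5}:6
  start at 0(b): 10
  start at 2(f): 5
sum over floor = 15

15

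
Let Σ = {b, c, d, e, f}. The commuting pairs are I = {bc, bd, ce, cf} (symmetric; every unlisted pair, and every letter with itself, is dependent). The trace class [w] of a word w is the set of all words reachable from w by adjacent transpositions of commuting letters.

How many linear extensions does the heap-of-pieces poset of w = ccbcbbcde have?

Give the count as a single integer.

56

piece 0:c — minimal
piece 1:c rests on {0:c}
piece 2:b — minimal
piece 3:c rests on {1:c}
piece 4:b rests on {2:b}
piece 5:b rests on {4:b}
piece 6:c rests on {3:c}
piece 7:d rests on {6:c}
piece 8:e rests on {5:b, 7:d}
minimal pieces: {0:c, 2:b}
ways to finish when only these pieces remain (= sum over removing one remaining piece with nothing left below it):
  1 left: {8}→1
  2 left: {5,8}→1  {7,8}→1
  3 left: {4,5,8}→1  {5,7,8}→2  {6,7,8}→1
  4 left: {2,4,5,8}→1  {3,6,7,8}→1  {4,5,7,8}→3  {5,6,7,8}→3
  5 left: {1,3,6,7,8}→1  {2,4,5,7,8}→4  {3,5,6,7,8}→4  {4,5,6,7,8}→6
  6 left: {0,1,3,6,7,8}→1  {1,3,5,6,7,8}→5  {2,4,5,6,7,8}→10  {3,4,5,6,7,8}→10
  7 left: {0,1,3,5,6,7,8}→6  {1,3,4,5,6,7,8}→15  {2,3,4,5,6,7,8}→20
  placing 0:c first → 35 extensions
  placing 2:b first → 21 extensions
total linear extensions = 56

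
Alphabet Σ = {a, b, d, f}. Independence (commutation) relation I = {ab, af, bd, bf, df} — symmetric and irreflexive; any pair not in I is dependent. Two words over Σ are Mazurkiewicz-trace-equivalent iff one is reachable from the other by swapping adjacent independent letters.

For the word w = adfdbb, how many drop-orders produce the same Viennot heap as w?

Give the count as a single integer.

#0=a has no predecessor
#1=d depends on [0:a]
#2=f has no predecessor
#3=d depends on [1:d]
#4=b has no predecessor
#5=b depends on [4:b]
sources: [0:a, 2:f, 4:b]
N(rest) = Σ N(rest − s) over sources s of rest; N(one piece) = 1:
  size 1 → [2]=1  [3]=1  [5]=1
  size 2 → [1,3]=1  [2,3]=2  [2,5]=2  [3,5]=2  [4,5]=1
  size 3 → [0,1,3]=1  [1,2,3]=3  [1,3,5]=3  [2,3,5]=6  [2,4,5]=3  [3,4,5]=3
  size 4 → [0,1,2,3]=4  [0,1,3,5]=4  [1,2,3,5]=12  [1,3,4,5]=6  [2,3,4,5]=12
  first=0(a) contributes 30
  first=2(f) contributes 10
  first=4(b) contributes 20
|[w]| = 60

60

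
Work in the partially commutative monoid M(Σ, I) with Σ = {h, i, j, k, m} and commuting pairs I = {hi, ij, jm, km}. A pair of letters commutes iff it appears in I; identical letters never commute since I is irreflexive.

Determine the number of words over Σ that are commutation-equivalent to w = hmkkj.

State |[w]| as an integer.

4

#0=h has no predecessor
#1=m depends on [0:h]
#2=k depends on [0:h]
#3=k depends on [2:k]
#4=j depends on [3:k]
sources: [0:h]
N(rest) = Σ N(rest − s) over sources s of rest; N(one piece) = 1:
  size 1 → [1]=1  [4]=1
  size 2 → [1,4]=2  [3,4]=1
  size 3 → [1,3,4]=3  [2,3,4]=1
  first=0(h) contributes 4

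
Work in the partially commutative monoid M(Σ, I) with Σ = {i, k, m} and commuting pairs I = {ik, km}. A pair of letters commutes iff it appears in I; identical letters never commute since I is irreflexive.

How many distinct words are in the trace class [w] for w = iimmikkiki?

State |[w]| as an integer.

drop 0:i onto floor
drop 1:i onto {0:i}
drop 2:m onto {1:i}
drop 3:m onto {2:m}
drop 4:i onto {3:m}
drop 5:k onto floor
drop 6:k onto {5:k}
drop 7:i onto {4:i}
drop 8:k onto {6:k}
drop 9:i onto {7:i}
ground layer = {0:i, 5:k}
drop-orders for the pieces not yet dropped (sum over which currently-grounded one goes next):
  1 to go: {8} 1  {9} 1
  2 to go: {6,8} 1  {7,9} 1  {8,9} 2
  3 to go: {4,7,9} 1  {5,6,8} 1  {6,8,9} 3  {7,8,9} 3
  4 to go: {3,4,7,9} 1  {4,7,8,9} 4  {5,6,8,9} 4  {6,7,8,9} 6
  5 to go: {2,3,4,7,9} 1  {3,4,7,8,9} 5  {4,6,7,8,9} 10  {5,6,7,8,9} 10
  6 to go: {1,2,3,4,7,9} 1  {2,3,4,7,8,9} 6  {3,4,6,7,8,9} 15  {4,5,6,7,8,9} 20
  7 to go: {0,1,2,3,4,7,9} 1  {1,2,3,4,7,8,9} 7  {2,3,4,6,7,8,9} 21  {3,4,5,6,7,8,9} 35
  8 to go: {0,1,2,3,4,7,8,9} 8  {1,2,3,4,6,7,8,9} 28  {2,3,4,5,6,7,8,9} 56
  if 0:i drops first: 84 orders
  if 5:k drops first: 36 orders
heap linearizations: 120

120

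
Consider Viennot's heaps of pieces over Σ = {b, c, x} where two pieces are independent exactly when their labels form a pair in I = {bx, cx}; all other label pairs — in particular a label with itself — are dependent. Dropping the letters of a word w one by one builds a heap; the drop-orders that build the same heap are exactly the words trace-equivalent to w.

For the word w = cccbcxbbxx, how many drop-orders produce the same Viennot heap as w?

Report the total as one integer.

piece 0:c — minimal
piece 1:c rests on {0:c}
piece 2:c rests on {1:c}
piece 3:b rests on {2:c}
piece 4:c rests on {3:b}
piece 5:x — minimal
piece 6:b rests on {4:c}
piece 7:b rests on {6:b}
piece 8:x rests on {5:x}
piece 9:x rests on {8:x}
minimal pieces: {0:c, 5:x}
ways to finish when only these pieces remain (= sum over removing one remaining piece with nothing left below it):
  1 left: {7}→1  {9}→1
  2 left: {6,7}→1  {7,9}→2  {8,9}→1
  3 left: {4,6,7}→1  {5,8,9}→1  {6,7,9}→3  {7,8,9}→3
  4 left: {3,4,6,7}→1  {4,6,7,9}→4  {5,7,8,9}→4  {6,7,8,9}→6
  5 left: {2,3,4,6,7}→1  {3,4,6,7,9}→5  {4,6,7,8,9}→10  {5,6,7,8,9}→10
  6 left: {1,2,3,4,6,7}→1  {2,3,4,6,7,9}→6  {3,4,6,7,8,9}→15  {4,5,6,7,8,9}→20
  7 left: {0,1,2,3,4,6,7}→1  {1,2,3,4,6,7,9}→7  {2,3,4,6,7,8,9}→21  {3,4,5,6,7,8,9}→35
  8 left: {0,1,2,3,4,6,7,9}→8  {1,2,3,4,6,7,8,9}→28  {2,3,4,5,6,7,8,9}→56
  placing 0:c first → 84 extensions
  placing 5:x first → 36 extensions
total linear extensions = 120

120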